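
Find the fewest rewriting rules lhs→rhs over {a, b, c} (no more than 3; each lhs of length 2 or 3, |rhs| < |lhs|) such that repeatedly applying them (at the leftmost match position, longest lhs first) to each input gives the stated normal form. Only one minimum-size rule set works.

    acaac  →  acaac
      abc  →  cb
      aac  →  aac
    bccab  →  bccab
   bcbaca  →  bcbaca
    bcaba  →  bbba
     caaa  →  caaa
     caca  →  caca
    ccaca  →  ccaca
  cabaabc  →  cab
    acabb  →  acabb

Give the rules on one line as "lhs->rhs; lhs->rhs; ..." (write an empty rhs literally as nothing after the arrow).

abc->cb; acb->; bca->bb

  | acaac
  | abc => cb
  | aac
  | bccab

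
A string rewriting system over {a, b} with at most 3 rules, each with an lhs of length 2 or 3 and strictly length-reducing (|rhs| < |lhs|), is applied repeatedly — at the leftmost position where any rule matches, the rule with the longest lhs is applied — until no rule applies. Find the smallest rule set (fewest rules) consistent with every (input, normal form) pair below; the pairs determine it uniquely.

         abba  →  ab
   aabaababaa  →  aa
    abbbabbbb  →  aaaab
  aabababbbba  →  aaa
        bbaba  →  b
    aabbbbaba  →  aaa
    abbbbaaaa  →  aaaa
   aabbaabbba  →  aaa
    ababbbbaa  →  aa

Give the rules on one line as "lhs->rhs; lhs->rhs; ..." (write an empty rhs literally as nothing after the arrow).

ba->; baa->; bbb->a

  | abba => ab
  | aabaababaa => aababaa => aabaa => aa
  | abbbabbbb => aaabbbb => aaaab
  | aabababbbba => aababbbba => aabbbba => aaaba => aaa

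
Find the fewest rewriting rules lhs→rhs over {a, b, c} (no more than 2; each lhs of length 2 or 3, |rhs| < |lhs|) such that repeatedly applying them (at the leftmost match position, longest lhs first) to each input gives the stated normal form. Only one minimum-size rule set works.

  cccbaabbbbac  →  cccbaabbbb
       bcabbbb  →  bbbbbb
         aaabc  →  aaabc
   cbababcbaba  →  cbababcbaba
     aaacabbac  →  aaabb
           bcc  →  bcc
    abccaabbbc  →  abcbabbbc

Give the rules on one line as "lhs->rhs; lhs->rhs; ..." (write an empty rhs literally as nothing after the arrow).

ac->; ca->b

  | cccbaabbbbac => cccbaabbbb
  | bcabbbb => bbbbbb
  | aaabc
  | cbababcbaba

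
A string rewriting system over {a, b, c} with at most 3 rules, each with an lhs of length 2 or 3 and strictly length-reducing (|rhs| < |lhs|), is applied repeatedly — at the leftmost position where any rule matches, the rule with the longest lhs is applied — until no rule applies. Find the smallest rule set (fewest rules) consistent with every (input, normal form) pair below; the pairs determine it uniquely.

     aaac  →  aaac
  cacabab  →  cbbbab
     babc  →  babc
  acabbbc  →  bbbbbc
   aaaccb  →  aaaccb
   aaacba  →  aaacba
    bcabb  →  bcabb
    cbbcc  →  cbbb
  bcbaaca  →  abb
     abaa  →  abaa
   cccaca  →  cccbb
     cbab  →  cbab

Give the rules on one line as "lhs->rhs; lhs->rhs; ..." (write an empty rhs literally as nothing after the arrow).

  | aaac
  | cacabab => cbbbab
  | babc
  | acabbbc => bbbbbc

aca->bb; bcb->; bcc->bb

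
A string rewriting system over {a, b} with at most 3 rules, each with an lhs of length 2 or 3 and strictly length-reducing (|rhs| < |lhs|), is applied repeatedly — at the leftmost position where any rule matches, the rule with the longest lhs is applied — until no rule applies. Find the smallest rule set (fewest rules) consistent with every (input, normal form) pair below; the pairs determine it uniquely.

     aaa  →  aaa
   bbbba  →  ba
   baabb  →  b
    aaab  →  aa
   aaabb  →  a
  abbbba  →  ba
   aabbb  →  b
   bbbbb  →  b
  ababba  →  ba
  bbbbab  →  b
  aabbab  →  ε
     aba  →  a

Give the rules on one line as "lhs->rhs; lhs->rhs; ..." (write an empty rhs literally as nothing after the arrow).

ab->; bb->b

  | aaa
  | bbbba => bbba => bba => ba
  | baabb => bab => b
  | aaab => aa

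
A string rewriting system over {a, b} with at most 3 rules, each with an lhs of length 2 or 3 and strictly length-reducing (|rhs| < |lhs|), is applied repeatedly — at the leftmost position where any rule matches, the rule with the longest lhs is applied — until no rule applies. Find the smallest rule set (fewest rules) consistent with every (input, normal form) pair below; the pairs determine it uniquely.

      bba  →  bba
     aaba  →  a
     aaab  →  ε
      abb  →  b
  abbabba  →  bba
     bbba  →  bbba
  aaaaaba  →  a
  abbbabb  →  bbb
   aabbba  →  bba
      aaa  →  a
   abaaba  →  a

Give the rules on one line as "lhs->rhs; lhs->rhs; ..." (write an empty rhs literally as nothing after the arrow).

  | bba
  | aaba => aba => a
  | aaab => aab => ab => ε
  | abb => b

aa->a; ab->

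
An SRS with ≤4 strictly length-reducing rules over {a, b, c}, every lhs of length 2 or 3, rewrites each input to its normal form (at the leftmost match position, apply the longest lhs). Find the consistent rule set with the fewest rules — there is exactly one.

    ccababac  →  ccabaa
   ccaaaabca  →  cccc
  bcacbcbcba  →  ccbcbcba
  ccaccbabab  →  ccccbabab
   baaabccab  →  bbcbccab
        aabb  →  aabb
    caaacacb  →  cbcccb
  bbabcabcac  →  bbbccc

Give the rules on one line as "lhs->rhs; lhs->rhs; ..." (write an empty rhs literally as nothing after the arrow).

aaa->bc; abc->aa; ac->c; bca->c

  | ccababac => ccababc => ccabaa
  | ccaaaabca => ccbcabca => cccbca => cccc
  | bcacbcbcba => ccbcbcba
  | ccaccbabab => ccccbabab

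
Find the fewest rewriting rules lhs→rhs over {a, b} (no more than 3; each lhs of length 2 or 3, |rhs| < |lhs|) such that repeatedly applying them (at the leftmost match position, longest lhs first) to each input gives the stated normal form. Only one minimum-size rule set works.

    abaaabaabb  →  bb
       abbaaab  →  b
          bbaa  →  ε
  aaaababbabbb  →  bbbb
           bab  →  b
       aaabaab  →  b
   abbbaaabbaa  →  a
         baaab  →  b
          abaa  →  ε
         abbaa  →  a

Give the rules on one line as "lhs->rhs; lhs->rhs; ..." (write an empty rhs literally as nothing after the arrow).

  | abaaabaabb => aaabaabb => abaabb => aabb => bb
  | abbaaab => abaab => aab => b
  | bbaa => ba => ε
  | aaaababbabbb => aababbabbb => babbabbb => bbabbb => bbbb

aa->; ba->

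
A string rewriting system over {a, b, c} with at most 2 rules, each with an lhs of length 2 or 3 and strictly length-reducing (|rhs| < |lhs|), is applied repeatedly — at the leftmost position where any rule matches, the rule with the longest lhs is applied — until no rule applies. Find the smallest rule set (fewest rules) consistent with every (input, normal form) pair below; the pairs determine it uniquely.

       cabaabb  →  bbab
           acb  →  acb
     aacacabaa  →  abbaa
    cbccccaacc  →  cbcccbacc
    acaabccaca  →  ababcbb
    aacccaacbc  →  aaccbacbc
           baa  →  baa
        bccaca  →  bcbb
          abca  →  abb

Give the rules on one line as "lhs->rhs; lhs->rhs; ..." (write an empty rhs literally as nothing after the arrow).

aab->a; ca->b

  | cabaabb => bbaabb => bbab
  | acb
  | aacacabaa => aabcabaa => acabaa => abbaa
  | cbccccaacc => cbcccbacc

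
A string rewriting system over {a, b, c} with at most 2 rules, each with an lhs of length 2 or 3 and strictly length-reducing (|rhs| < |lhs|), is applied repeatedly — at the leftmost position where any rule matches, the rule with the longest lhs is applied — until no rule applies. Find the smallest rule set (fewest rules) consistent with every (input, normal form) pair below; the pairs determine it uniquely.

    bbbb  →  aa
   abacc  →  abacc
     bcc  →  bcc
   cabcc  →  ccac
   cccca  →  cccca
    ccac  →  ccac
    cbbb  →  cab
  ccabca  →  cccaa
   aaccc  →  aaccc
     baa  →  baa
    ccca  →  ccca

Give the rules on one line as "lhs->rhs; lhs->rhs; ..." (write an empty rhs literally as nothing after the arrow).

abc->ca; bb->a

  | bbbb => abb => aa
  | abacc
  | bcc
  | cabcc => ccac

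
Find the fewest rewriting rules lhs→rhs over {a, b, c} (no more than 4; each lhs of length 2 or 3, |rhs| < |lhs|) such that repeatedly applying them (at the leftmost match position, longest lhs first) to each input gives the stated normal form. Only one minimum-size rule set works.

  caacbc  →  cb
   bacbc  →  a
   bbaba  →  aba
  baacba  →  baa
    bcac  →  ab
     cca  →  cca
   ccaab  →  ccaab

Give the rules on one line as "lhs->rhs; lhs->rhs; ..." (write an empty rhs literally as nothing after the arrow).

ac->b; bb->; bc->a

  | caacbc => cabbc => cac => cb
  | bacbc => bbbc => bc => a
  | bbaba => aba
  | baacba => babba => baa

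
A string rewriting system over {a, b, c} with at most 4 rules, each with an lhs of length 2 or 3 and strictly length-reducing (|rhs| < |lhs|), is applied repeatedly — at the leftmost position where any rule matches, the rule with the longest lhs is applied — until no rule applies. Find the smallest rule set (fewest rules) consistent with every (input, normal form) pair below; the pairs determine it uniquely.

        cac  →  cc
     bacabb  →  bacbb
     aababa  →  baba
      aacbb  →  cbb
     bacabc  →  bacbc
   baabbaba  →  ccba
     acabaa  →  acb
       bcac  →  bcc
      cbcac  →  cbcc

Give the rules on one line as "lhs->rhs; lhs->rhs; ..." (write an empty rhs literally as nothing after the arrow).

  | cac => cc
  | bacabb => bacbb
  | aababa => baba
  | aacbb => cbb

aa->; bbb->cc; ca->c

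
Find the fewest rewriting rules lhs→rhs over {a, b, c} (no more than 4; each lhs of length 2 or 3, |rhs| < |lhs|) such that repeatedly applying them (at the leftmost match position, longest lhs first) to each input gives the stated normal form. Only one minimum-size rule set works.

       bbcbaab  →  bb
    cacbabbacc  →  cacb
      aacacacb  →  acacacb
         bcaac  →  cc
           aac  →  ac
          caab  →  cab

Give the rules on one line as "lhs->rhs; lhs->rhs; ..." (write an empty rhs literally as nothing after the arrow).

  | bbcbaab => bbbaab => bbab => bb
  | cacbabbacc => cacbbacc => cacbcc => cacbc => cacb
  | aacacacb => acacacb
  | bcaac => cbac => cc

aa->a; ba->; bc->b; bca->cb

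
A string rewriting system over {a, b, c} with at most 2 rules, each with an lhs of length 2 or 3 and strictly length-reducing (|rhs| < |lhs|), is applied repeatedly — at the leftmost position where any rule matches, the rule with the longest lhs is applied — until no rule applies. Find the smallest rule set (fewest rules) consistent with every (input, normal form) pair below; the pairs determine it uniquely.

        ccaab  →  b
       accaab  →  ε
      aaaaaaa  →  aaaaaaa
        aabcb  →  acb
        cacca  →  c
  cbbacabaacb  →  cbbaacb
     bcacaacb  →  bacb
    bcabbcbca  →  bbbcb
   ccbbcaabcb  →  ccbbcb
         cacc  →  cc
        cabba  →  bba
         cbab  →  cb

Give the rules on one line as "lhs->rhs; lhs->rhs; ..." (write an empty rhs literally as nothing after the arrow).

  | ccaab => cab => b
  | accaab => acab => ab => ε
  | aaaaaaa
  | aabcb => acb

ab->; ca->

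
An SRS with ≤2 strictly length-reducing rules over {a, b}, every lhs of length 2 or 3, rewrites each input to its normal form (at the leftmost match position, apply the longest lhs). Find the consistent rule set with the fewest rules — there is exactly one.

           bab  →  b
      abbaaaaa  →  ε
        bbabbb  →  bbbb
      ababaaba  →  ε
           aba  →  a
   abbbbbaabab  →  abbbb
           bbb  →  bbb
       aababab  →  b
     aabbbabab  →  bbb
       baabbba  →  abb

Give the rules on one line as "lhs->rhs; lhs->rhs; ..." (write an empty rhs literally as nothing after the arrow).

aa->; ba->

  | bab => b
  | abbaaaaa => abaaaa => aaaa => aa => ε
  | bbabbb => bbbb
  | ababaaba => abaaba => aaba => ba => ε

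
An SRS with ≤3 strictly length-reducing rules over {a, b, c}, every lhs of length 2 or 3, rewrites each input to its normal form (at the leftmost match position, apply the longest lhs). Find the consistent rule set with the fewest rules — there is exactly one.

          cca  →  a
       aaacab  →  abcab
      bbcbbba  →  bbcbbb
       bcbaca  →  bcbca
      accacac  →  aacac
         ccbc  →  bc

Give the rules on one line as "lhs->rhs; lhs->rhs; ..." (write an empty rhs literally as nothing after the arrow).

  | cca => a
  | aaacab => abcab
  | bbcbbba => bbcbbb
  | bcbaca => bcbca

aaa->ab; ba->b; cc->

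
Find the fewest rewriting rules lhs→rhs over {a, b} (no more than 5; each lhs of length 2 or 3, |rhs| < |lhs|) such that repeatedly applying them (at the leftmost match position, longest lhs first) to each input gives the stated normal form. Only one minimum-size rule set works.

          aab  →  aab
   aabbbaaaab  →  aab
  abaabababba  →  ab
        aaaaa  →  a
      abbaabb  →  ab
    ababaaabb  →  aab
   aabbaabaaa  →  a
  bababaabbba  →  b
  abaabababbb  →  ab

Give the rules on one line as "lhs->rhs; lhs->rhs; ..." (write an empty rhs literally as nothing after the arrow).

aaa->a; ba->b; baa->; bb->b

  | aab
  | aabbbaaaab => aabbaaaab => aabaaaab => aaaab => aab
  | abaabababba => abababba => abbabba => ababba => abbba => abba => aba => ab
  | aaaaa => aaa => a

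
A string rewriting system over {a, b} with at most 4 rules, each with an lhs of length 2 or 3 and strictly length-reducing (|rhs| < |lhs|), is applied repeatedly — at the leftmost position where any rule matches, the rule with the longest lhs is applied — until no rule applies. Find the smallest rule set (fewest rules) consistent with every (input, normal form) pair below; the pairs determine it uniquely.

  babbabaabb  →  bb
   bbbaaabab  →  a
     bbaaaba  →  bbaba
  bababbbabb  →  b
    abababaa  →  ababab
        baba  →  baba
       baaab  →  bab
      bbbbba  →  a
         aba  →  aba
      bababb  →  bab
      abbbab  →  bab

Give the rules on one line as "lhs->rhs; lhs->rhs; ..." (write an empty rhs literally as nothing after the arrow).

aab->; abb->; baa->b; bbb->a

  | babbabaabb => babaabb => babbb => bb
  | bbbaaabab => aaaabab => aaab => a
  | bbaaaba => bbaba
  | bababbbabb => babbabb => babb => b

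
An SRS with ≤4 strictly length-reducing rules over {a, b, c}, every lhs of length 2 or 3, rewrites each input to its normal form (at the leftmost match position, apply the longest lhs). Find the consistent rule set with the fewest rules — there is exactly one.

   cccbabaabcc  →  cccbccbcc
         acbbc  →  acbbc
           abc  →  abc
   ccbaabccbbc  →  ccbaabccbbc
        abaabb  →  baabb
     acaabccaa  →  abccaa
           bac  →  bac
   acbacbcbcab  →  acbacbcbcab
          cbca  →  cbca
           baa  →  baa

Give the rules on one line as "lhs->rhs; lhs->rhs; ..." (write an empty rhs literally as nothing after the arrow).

  | cccbabaabcc => cccbaaabcc => cccbccbcc
  | acbbc
  | abc
  | ccbaabccbbc

aaa->cc; aba->ba; aca->; bab->ba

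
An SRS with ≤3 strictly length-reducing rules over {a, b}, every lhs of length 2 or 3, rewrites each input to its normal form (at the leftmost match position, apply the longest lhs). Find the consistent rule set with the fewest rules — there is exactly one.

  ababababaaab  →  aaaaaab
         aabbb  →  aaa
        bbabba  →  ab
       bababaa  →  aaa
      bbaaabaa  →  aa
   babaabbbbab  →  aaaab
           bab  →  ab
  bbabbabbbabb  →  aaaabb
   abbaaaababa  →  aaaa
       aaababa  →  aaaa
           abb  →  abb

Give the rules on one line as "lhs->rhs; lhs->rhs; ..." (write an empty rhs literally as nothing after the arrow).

ba->; bab->ab; bbb->a

  | ababababaaab => aabababaaab => aaababaaab => aaaabaaab => aaaaaab
  | aabbb => aaa
  | bbabba => babba => abba => ab
  | bababaa => ababaa => aabaa => aaa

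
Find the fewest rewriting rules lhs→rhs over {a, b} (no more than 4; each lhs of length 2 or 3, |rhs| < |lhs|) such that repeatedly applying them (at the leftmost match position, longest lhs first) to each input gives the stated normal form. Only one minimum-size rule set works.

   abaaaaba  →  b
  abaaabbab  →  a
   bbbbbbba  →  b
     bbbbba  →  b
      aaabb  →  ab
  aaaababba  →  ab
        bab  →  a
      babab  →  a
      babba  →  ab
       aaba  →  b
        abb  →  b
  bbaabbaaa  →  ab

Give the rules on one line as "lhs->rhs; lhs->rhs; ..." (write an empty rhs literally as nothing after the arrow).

aa->b; ba->b; bb->a

  | abaaaaba => abaaaba => abaaba => ababa => abba => aaa => ba => b
  | abaaabbab => abaabbab => ababbab => abbbab => aabab => bbab => aab => bb => a
  | bbbbbbba => abbbbba => aabbba => bbbba => abba => aaa => ba => b
  | bbbbba => abbba => aaba => bba => aa => b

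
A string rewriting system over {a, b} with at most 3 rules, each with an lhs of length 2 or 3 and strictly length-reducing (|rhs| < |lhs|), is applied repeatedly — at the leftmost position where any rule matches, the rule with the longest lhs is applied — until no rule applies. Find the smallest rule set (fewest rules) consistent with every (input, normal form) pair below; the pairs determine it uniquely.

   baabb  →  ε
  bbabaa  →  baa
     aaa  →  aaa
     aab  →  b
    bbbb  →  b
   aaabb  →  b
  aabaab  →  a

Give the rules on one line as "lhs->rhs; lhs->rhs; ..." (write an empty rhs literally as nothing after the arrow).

aab->b; ab->; bb->a

  | baabb => bbb => ab => ε
  | bbabaa => aabaa => baa
  | aaa
  | aab => b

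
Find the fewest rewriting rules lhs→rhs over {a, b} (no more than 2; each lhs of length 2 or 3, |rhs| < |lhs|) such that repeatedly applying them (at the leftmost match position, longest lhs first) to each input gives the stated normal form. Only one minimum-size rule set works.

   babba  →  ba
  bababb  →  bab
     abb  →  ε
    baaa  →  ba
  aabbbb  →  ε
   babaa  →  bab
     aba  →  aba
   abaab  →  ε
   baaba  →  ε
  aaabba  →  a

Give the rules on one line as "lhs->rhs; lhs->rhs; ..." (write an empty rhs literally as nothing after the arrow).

aa->; bb->a

  | babba => baaa => ba
  | bababb => babaa => bab
  | abb => aa => ε
  | baaa => ba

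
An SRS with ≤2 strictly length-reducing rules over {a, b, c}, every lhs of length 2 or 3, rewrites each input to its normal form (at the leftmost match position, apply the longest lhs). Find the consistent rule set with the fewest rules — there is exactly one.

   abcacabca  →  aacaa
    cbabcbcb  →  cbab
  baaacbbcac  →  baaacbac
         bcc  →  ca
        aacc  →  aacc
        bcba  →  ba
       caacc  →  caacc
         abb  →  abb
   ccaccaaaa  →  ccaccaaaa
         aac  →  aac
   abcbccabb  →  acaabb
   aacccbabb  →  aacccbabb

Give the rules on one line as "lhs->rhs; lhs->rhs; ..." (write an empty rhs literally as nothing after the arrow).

bc->; bcc->ca

  | abcacabca => aacabca => aacaa
  | cbabcbcb => cbabcb => cbab
  | baaacbbcac => baaacbac
  | bcc => ca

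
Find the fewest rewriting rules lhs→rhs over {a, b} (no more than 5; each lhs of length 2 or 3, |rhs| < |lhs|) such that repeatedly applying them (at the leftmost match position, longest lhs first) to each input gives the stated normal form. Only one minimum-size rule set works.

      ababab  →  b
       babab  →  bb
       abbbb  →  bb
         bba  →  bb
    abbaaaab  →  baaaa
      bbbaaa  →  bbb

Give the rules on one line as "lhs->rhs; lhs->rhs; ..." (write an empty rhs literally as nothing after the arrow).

  | ababab => bab => b
  | babab => bb
  | abbbb => babb => bba => bb
  | bba => bb

ab->; aba->; abb->ba; bba->bb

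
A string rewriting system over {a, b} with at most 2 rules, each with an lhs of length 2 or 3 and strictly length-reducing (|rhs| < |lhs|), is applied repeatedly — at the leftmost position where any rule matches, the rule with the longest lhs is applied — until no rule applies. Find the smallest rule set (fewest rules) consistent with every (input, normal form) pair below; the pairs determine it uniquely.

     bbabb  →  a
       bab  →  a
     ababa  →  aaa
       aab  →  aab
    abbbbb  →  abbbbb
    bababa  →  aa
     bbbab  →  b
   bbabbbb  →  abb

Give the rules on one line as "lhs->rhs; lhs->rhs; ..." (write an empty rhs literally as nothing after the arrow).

  | bbabb => bab => a
  | bab => a
  | ababa => aaa
  | aab

ba->; bab->a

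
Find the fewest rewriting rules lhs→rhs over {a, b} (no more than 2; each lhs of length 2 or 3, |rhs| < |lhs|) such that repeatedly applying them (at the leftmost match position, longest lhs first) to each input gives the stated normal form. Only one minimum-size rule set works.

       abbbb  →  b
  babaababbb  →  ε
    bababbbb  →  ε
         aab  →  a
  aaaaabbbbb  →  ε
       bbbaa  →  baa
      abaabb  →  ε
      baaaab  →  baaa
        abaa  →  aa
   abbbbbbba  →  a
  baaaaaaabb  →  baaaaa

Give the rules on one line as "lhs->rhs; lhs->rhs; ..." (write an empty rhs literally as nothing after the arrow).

ab->; bb->

  | abbbb => bbb => b
  | babaababbb => baababbb => baabbb => babb => bb => ε
  | bababbbb => babbbb => bbbb => bb => ε
  | aab => a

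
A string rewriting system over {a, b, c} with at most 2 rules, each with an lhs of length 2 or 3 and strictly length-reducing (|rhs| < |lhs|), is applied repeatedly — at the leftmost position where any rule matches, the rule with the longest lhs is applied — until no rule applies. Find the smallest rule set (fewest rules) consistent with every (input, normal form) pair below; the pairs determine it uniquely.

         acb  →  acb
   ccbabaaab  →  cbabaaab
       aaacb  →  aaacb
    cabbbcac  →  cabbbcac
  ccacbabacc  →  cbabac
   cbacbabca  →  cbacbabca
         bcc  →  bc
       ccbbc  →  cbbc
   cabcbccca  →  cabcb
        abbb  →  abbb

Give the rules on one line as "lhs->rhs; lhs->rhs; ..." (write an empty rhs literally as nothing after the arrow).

cc->c; cca->

  | acb
  | ccbabaaab => cbabaaab
  | aaacb
  | cabbbcac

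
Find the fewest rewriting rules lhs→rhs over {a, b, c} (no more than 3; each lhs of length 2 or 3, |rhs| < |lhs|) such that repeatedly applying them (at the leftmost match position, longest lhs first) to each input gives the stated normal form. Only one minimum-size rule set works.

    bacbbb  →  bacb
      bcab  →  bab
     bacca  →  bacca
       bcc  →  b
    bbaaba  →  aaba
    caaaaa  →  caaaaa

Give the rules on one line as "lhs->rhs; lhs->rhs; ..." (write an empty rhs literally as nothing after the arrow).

bb->; bc->b

  | bacbbb => bacb
  | bcab => bab
  | bacca
  | bcc => bc => b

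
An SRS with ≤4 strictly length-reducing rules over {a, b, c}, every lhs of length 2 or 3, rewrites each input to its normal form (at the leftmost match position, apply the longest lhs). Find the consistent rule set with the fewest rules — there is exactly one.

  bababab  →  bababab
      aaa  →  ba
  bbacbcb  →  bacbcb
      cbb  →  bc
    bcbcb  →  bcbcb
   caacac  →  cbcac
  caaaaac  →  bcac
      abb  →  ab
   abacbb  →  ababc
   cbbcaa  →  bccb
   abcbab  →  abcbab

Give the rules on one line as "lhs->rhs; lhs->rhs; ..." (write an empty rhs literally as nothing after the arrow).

  | bababab
  | aaa => ba
  | bbacbcb => bacbcb
  | cbb => bc

aa->b; bb->b; cbb->bc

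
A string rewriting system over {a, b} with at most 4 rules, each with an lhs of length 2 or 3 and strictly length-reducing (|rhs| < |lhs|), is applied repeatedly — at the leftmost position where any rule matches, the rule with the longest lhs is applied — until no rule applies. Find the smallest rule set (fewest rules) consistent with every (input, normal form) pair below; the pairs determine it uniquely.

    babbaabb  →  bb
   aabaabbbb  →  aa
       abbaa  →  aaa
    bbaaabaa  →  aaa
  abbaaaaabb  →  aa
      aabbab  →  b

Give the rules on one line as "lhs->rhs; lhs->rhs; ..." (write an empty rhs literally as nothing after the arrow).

aab->; ab->a; ba->; bbb->aa

  | babbaabb => bbaabb => babb => bb
  | aabaabbbb => aabbbb => bbb => aa
  | abbaa => abaa => aaa
  | bbaaabaa => baabaa => abaa => aaa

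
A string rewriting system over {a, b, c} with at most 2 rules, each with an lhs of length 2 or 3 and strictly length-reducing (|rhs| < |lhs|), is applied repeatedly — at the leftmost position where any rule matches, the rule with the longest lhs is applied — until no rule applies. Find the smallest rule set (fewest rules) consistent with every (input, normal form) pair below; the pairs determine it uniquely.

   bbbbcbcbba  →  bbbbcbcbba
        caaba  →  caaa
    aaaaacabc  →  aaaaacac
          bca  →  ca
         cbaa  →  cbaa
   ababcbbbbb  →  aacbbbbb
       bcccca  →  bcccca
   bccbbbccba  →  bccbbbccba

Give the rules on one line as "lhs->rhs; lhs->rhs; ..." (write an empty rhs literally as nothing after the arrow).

ab->a; bca->ca

  | bbbbcbcbba
  | caaba => caaa
  | aaaaacabc => aaaaacac
  | bca => ca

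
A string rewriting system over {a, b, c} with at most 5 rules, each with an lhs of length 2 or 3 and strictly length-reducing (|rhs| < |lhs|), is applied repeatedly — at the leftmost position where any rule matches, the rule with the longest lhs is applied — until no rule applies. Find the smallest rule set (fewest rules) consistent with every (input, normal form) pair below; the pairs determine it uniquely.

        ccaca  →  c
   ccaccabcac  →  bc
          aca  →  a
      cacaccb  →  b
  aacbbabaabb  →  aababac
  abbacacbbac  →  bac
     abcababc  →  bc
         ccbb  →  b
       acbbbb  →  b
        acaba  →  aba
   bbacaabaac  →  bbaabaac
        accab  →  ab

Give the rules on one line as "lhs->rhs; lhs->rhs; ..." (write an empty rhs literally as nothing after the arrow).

abb->c; ca->; cb->b; cbb->b

  | ccaca => cca => c
  | ccaccabcac => cccabcac => ccbcac => cbcac => bcac => bc
  | aca => a
  | cacaccb => caccb => ccb => cb => b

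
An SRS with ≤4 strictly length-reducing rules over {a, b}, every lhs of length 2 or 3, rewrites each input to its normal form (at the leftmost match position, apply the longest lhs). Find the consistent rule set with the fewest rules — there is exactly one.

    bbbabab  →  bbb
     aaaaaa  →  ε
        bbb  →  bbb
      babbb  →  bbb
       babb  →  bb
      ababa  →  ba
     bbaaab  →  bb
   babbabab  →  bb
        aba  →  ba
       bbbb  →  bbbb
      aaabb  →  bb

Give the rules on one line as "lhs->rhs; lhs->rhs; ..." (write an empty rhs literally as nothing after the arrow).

aa->; ab->b; bab->b

  | bbbabab => bbbab => bbb
  | aaaaaa => aaaa => aa => ε
  | bbb
  | babbb => bbb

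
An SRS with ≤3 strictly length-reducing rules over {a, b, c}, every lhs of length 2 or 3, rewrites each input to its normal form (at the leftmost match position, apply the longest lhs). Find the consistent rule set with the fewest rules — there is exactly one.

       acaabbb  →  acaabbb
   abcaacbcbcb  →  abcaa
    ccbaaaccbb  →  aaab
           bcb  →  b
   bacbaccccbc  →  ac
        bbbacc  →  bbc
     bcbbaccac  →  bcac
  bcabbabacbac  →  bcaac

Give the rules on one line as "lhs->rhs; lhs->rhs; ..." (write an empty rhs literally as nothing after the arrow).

  | acaabbb
  | abcaacbcbcb => abcaacbcb => abcaacb => abcaa
  | ccbaaaccbb => cbaaaccbb => aaaccbb => aaacbb => aaab
  | bcb => b

ba->c; cb->; cc->c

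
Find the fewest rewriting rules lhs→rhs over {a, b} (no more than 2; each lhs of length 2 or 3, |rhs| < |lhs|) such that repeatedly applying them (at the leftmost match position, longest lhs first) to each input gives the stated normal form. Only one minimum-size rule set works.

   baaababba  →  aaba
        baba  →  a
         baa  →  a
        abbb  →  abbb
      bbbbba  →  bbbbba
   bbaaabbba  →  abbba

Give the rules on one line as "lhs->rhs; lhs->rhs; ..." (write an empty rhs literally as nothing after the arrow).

baa->a; bab->

  | baaababba => aababba => aaba
  | baba => a
  | baa => a
  | abbb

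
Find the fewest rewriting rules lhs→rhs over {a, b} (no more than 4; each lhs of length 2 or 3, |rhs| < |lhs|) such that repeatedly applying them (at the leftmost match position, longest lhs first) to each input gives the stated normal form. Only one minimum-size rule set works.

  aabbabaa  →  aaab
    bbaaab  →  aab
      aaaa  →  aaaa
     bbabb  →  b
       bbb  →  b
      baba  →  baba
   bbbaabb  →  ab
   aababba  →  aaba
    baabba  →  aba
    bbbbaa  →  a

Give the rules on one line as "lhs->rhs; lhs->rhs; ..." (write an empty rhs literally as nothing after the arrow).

  | aabbabaa => aabaa => aaab
  | bbaaab => aab
  | aaaa
  | bbabb => bb => b

baa->ab; bb->b; bba->; bbb->b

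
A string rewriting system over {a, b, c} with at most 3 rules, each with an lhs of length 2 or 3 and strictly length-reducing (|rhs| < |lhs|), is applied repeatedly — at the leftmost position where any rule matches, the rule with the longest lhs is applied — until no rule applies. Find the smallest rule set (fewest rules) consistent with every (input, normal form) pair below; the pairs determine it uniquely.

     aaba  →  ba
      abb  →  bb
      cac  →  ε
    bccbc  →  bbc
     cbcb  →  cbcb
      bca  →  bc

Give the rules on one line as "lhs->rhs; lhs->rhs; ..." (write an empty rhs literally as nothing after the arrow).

  | aaba => aba => ba
  | abb => bb
  | cac => cc => ε
  | bccbc => bbc

ab->b; ca->c; cc->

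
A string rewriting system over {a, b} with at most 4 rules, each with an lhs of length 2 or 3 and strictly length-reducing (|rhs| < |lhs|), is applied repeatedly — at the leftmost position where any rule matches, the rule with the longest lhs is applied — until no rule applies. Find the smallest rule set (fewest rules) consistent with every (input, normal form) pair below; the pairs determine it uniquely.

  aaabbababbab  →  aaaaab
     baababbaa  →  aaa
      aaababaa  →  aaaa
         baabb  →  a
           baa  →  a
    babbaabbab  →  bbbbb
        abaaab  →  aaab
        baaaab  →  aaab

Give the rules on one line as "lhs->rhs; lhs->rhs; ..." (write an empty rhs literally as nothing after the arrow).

abb->a; ba->; bba->bb

  | aaabbababbab => aaaababbab => aaaabbab => aaaaab
  | baababbaa => ababbaa => abbaa => aaa
  | aaababaa => aaabaa => aaaa
  | baabb => abb => a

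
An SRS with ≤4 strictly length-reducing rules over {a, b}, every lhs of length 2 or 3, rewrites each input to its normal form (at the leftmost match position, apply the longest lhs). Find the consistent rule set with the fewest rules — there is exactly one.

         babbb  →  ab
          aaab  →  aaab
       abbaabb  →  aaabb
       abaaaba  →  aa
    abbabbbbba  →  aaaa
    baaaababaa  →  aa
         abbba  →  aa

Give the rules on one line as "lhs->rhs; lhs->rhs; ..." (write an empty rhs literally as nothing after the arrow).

  | babbb => bbb => ab
  | aaab
  | abbaabb => aaabb
  | abaaaba => aaba => aa

ba->; baa->; bba->a; bbb->ab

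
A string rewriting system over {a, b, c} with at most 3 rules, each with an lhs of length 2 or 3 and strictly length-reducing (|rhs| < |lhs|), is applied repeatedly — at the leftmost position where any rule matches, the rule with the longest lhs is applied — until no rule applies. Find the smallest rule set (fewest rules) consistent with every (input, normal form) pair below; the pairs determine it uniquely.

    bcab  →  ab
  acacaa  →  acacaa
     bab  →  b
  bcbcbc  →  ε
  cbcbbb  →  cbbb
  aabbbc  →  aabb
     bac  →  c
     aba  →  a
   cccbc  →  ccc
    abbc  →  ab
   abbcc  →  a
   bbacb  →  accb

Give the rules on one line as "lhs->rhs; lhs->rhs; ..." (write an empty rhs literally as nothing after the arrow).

ba->; bba->ac; bc->

  | bcab => ab
  | acacaa
  | bab => b
  | bcbcbc => bcbc => bc => ε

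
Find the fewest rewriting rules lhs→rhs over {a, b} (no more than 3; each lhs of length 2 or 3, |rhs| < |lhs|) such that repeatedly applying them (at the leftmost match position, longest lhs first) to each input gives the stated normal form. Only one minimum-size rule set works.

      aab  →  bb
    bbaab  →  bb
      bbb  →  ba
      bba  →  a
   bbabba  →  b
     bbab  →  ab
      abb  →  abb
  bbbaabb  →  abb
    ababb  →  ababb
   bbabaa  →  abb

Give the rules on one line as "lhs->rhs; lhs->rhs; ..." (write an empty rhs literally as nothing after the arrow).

aa->b; bba->a; bbb->ba

  | aab => bb
  | bbaab => aab => bb
  | bbb => ba
  | bba => a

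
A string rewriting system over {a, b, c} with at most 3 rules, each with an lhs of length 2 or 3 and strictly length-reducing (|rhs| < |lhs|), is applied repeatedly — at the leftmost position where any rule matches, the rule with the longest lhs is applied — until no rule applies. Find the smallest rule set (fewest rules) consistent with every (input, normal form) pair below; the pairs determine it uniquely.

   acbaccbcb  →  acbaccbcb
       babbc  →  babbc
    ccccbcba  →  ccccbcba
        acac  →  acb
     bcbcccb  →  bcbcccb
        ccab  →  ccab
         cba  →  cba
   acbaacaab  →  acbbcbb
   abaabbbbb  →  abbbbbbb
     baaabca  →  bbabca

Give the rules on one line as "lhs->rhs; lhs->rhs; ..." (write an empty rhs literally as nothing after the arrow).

  | acbaccbcb
  | babbc
  | ccccbcba
  | acac => acb

aa->b; cac->cb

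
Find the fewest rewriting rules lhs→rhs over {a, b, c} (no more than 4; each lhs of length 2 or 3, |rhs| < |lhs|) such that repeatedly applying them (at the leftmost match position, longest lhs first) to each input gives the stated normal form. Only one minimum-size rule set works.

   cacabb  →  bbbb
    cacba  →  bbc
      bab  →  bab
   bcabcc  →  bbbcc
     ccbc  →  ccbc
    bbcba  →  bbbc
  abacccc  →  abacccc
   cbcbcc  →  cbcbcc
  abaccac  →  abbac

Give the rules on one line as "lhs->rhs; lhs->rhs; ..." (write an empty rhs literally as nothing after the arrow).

  | cacabb => bcabb => bbbb
  | cacba => bcba => bbc
  | bab
  | bcabcc => bbbcc

acb->ba; ca->b; cba->bc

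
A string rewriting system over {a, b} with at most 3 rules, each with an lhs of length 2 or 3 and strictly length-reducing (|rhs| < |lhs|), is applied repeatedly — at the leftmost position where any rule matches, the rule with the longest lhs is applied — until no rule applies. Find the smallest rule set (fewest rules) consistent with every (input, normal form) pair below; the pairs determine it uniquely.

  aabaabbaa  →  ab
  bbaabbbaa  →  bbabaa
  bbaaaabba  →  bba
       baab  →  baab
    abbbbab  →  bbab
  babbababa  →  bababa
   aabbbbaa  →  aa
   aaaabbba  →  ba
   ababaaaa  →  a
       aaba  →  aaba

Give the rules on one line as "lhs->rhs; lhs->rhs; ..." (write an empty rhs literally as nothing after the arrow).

aaa->bb; abb->; bbb->b

  | aabaabbaa => aabaaa => aabbb => ab
  | bbaabbbaa => bbabaa
  | bbaaaabba => bbbbabba => bbabba => bba
  | baab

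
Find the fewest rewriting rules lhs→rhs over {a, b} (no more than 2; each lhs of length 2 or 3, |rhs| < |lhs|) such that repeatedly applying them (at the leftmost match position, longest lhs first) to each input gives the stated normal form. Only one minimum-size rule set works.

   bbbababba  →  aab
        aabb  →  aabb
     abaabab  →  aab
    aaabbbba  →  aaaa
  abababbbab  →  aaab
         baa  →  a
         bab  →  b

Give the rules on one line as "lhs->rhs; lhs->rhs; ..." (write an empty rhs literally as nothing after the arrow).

  | bbbababba => aababba => aabba => aab
  | aabb
  | abaabab => aabab => aab
  | aaabbbba => aaaaba => aaaa

ba->; bbb->a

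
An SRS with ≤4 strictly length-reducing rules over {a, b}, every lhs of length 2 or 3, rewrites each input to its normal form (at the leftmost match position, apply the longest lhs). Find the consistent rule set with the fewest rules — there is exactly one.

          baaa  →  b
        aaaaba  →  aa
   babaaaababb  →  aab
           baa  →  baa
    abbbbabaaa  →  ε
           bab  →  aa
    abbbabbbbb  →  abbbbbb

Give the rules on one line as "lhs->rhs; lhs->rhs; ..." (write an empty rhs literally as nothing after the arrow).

aaa->; aba->aa; bab->aa; bba->

  | baaa => b
  | aaaaba => aba => aa
  | babaaaababb => aaaaaababb => aaababb => babb => aab
  | baa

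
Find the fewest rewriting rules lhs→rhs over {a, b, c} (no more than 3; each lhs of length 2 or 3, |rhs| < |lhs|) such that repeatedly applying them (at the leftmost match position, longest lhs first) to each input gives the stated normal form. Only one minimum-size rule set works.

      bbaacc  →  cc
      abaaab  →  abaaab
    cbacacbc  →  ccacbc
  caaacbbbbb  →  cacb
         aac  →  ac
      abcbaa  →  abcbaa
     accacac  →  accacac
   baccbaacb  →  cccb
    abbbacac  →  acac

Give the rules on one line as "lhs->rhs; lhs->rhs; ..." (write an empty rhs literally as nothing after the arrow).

  | bbaacc => baacc => bacc => cc
  | abaaab
  | cbacacbc => ccacbc
  | caaacbbbbb => caacbbbbb => cacbbbbb => cacbbbb => cacbbb => cacbb => cacb

aac->ac; bac->c; bb->b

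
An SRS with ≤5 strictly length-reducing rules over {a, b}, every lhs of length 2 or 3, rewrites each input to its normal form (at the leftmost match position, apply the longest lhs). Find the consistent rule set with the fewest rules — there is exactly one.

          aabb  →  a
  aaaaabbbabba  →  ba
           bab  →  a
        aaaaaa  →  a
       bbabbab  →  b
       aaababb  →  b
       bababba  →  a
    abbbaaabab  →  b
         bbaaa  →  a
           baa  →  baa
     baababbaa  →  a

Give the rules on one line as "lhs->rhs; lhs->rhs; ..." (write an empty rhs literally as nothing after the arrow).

  | aabb => abb => bb => a
  | aaaaabbbabba => bbaabbbabba => bbabbbabba => bbbbbabba => abbbabba => bbbabba => ababba => babba => bbba => aba => ba
  | bab => bb => a
  | aaaaaa => bbaaa => bbaa => bba => bb => a

aaa->bb; ab->b; bb->a; bba->bb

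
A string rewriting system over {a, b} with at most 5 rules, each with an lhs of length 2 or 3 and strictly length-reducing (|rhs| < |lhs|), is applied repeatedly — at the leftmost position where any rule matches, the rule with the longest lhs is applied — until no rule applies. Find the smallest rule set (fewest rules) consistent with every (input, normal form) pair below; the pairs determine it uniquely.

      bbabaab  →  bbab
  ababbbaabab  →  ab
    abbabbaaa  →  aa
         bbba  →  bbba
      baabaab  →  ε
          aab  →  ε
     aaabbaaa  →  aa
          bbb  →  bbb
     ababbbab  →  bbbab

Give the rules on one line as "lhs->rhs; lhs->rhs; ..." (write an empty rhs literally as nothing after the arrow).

  | bbabaab => bbab
  | ababbbaabab => bbbaabab => bbaabab => baabab => aabab => ab
  | abbabbaaa => aaabbaaa => abaaa => aa
  | bbba

aab->; aba->; abb->aa; baa->aa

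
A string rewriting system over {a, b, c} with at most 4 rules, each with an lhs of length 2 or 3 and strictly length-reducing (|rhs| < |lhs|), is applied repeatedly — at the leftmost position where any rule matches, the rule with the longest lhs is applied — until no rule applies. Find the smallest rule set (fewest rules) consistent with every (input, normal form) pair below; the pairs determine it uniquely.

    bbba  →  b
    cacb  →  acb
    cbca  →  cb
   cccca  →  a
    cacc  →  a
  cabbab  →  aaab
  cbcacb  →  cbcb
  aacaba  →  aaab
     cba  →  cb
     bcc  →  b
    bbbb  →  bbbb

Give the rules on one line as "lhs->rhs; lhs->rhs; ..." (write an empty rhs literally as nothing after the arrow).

  | bbba => baa => ba => b
  | cacb => acb
  | cbca => cba => cb
  | cccca => cca => a

ba->b; bba->aa; ca->a; cc->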